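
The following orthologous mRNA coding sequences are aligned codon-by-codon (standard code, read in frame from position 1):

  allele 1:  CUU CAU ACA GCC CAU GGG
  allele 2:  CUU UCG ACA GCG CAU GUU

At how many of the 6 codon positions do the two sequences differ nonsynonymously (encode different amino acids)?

Codon 1: CUU Leu / CUU Leu — identical.
Codon 2: CAU His / UCG Ser — nonsynonymous.
Codon 3: ACA Thr / ACA Thr — identical.
Codon 4: GCC Ala / GCG Ala — synonymous.
Codon 5: CAU His / CAU His — identical.
Codon 6: GGG Gly / GUU Val — nonsynonymous.
Nonsynonymous differences: 2.

2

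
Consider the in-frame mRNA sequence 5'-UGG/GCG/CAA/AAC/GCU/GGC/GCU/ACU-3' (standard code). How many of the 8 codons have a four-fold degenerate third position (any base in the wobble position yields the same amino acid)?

5

Codon 1 UGG (Trp): third position 1-fold.
Codon 2 GCG (Ala): third position 4-fold.
Codon 3 CAA (Gln): third position 2-fold.
Codon 4 AAC (Asn): third position 2-fold.
Codon 5 GCU (Ala): third position 4-fold.
Codon 6 GGC (Gly): third position 4-fold.
Codon 7 GCU (Ala): third position 4-fold.
Codon 8 ACU (Thr): third position 4-fold.
Four-fold degenerate third positions: 5.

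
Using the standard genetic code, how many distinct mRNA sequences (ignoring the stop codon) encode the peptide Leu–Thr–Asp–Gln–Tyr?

Leu: 6 codons.
Thr: 4 codons.
Asp: 2 codons.
Gln: 2 codons.
Tyr: 2 codons.
6 × 4 × 2 × 2 × 2 = 192.

192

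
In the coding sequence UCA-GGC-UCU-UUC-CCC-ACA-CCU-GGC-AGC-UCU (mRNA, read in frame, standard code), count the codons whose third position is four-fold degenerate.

Codon 1 UCA (Ser): third position 4-fold.
Codon 2 GGC (Gly): third position 4-fold.
Codon 3 UCU (Ser): third position 4-fold.
Codon 4 UUC (Phe): third position 2-fold.
Codon 5 CCC (Pro): third position 4-fold.
Codon 6 ACA (Thr): third position 4-fold.
Codon 7 CCU (Pro): third position 4-fold.
Codon 8 GGC (Gly): third position 4-fold.
Codon 9 AGC (Ser): third position 2-fold.
Codon 10 UCU (Ser): third position 4-fold.
Four-fold degenerate third positions: 8.

8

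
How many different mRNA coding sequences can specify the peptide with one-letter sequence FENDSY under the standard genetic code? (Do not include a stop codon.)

Phe: 2 codons.
Glu: 2 codons.
Asn: 2 codons.
Asp: 2 codons.
Ser: 6 codons.
Tyr: 2 codons.
2 × 2 × 2 × 2 × 6 × 2 = 192.

192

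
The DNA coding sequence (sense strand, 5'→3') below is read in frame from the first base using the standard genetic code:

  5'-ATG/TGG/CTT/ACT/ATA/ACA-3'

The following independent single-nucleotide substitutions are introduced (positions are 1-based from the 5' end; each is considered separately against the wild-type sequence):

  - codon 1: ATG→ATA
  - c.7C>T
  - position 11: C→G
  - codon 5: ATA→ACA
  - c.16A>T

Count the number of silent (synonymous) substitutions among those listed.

Codon 1: ATG (Met) → ATA (Ile) — missense.
Codon 3: CTT (Leu) → TTT (Phe) — missense.
Codon 4: ACT (Thr) → AGT (Ser) — missense.
Codon 5: ATA (Ile) → ACA (Thr) — missense.
Codon 6: ACA (Thr) → TCA (Ser) — missense.
Synonymous: 0 of 5.

0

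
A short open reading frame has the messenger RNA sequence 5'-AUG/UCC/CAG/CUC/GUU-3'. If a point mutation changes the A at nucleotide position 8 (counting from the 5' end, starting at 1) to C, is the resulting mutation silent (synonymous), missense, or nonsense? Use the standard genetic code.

Position 8 falls in codon 3: CAG → Gln.
After the substitution the codon is CCG → Pro.
Gln ≠ Pro, so this is a missense mutation.

missense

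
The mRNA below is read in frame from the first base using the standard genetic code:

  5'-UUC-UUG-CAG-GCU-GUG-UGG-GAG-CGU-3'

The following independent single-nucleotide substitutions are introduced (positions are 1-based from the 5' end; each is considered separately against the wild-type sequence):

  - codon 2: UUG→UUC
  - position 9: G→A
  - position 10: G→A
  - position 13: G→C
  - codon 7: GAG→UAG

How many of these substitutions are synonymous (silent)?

1

Codon 2: UUG (Leu) → UUC (Phe) — missense.
Codon 3: CAG (Gln) → CAA (Gln) — synonymous.
Codon 4: GCU (Ala) → ACU (Thr) — missense.
Codon 5: GUG (Val) → CUG (Leu) — missense.
Codon 7: GAG (Glu) → UAG (Stop) — nonsense.
Synonymous: 1 of 5.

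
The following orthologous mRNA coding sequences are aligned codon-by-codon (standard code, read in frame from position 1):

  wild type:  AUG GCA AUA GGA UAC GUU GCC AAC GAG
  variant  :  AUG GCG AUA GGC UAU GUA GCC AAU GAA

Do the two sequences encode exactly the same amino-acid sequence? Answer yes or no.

Codon 1: AUG Met / AUG Met — identical.
Codon 2: GCA Ala / GCG Ala — synonymous.
Codon 3: AUA Ile / AUA Ile — identical.
Codon 4: GGA Gly / GGC Gly — synonymous.
Codon 5: UAC Tyr / UAU Tyr — synonymous.
Codon 6: GUU Val / GUA Val — synonymous.
Codon 7: GCC Ala / GCC Ala — identical.
Codon 8: AAC Asn / AAU Asn — synonymous.
Codon 9: GAG Glu / GAA Glu — synonymous.
Nonsynonymous differences: 0 → same protein.

yes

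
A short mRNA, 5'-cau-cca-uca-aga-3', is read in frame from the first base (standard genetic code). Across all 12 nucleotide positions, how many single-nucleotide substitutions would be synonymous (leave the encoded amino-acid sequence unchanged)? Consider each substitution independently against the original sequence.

9

Codon 1 (CAU, His): 1 synonymous substitution.
Codon 2 (CCA, Pro): 3 synonymous substitutions.
Codon 3 (UCA, Ser): 3 synonymous substitutions.
Codon 4 (AGA, Arg): 2 synonymous substitutions.
Total: 1 + 3 + 3 + 2 = 9.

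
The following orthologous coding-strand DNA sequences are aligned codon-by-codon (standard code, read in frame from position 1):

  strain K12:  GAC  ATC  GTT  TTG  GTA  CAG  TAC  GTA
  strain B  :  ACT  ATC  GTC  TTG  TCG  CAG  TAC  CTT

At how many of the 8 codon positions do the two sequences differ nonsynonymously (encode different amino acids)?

3

Codon 1: GAC Asp / ACT Thr — nonsynonymous.
Codon 2: ATC Ile / ATC Ile — identical.
Codon 3: GTT Val / GTC Val — synonymous.
Codon 4: TTG Leu / TTG Leu — identical.
Codon 5: GTA Val / TCG Ser — nonsynonymous.
Codon 6: CAG Gln / CAG Gln — identical.
Codon 7: TAC Tyr / TAC Tyr — identical.
Codon 8: GTA Val / CTT Leu — nonsynonymous.
Nonsynonymous differences: 3.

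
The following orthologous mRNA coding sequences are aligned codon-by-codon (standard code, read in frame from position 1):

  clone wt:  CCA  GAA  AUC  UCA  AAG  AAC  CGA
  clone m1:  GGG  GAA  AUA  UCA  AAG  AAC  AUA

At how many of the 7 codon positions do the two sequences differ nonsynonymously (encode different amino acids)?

Codon 1: CCA Pro / GGG Gly — nonsynonymous.
Codon 2: GAA Glu / GAA Glu — identical.
Codon 3: AUC Ile / AUA Ile — synonymous.
Codon 4: UCA Ser / UCA Ser — identical.
Codon 5: AAG Lys / AAG Lys — identical.
Codon 6: AAC Asn / AAC Asn — identical.
Codon 7: CGA Arg / AUA Ile — nonsynonymous.
Nonsynonymous differences: 2.

2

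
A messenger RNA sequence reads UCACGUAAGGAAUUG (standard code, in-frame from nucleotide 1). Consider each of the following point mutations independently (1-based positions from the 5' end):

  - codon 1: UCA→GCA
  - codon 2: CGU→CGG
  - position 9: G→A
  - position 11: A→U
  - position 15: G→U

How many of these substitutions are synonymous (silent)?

2

Codon 1: UCA (Ser) → GCA (Ala) — missense.
Codon 2: CGU (Arg) → CGG (Arg) — synonymous.
Codon 3: AAG (Lys) → AAA (Lys) — synonymous.
Codon 4: GAA (Glu) → GUA (Val) — missense.
Codon 5: UUG (Leu) → UUU (Phe) — missense.
Synonymous: 2 of 5.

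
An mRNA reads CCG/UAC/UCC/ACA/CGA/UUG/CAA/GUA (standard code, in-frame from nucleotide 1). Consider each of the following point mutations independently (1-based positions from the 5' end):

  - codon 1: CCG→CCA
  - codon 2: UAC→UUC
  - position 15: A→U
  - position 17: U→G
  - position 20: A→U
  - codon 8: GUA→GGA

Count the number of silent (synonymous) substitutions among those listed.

2

Codon 1: CCG (Pro) → CCA (Pro) — synonymous.
Codon 2: UAC (Tyr) → UUC (Phe) — missense.
Codon 5: CGA (Arg) → CGU (Arg) — synonymous.
Codon 6: UUG (Leu) → UGG (Trp) — missense.
Codon 7: CAA (Gln) → CUA (Leu) — missense.
Codon 8: GUA (Val) → GGA (Gly) — missense.
Synonymous: 2 of 6.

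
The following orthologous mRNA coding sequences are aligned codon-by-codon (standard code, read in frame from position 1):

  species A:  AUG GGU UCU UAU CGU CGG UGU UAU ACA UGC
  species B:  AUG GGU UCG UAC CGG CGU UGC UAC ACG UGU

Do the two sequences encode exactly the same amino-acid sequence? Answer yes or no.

yes

Codon 1: AUG Met / AUG Met — identical.
Codon 2: GGU Gly / GGU Gly — identical.
Codon 3: UCU Ser / UCG Ser — synonymous.
Codon 4: UAU Tyr / UAC Tyr — synonymous.
Codon 5: CGU Arg / CGG Arg — synonymous.
Codon 6: CGG Arg / CGU Arg — synonymous.
Codon 7: UGU Cys / UGC Cys — synonymous.
Codon 8: UAU Tyr / UAC Tyr — synonymous.
Codon 9: ACA Thr / ACG Thr — synonymous.
Codon 10: UGC Cys / UGU Cys — synonymous.
Nonsynonymous differences: 0 → same protein.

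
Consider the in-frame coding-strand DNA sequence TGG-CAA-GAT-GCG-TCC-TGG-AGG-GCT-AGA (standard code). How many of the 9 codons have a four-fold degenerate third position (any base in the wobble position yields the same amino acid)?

Codon 1 TGG (Trp): third position 1-fold.
Codon 2 CAA (Gln): third position 2-fold.
Codon 3 GAT (Asp): third position 2-fold.
Codon 4 GCG (Ala): third position 4-fold.
Codon 5 TCC (Ser): third position 4-fold.
Codon 6 TGG (Trp): third position 1-fold.
Codon 7 AGG (Arg): third position 2-fold.
Codon 8 GCT (Ala): third position 4-fold.
Codon 9 AGA (Arg): third position 2-fold.
Four-fold degenerate third positions: 3.

3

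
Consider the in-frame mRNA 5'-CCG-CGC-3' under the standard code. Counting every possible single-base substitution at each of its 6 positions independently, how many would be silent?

Codon 1 (CCG, Pro): 3 synonymous substitutions.
Codon 2 (CGC, Arg): 3 synonymous substitutions.
Total: 3 + 3 = 6.

6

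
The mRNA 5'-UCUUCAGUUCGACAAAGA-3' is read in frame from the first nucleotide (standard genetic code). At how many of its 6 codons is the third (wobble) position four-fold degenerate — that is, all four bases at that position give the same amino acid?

4

Codon 1 UCU (Ser): third position 4-fold.
Codon 2 UCA (Ser): third position 4-fold.
Codon 3 GUU (Val): third position 4-fold.
Codon 4 CGA (Arg): third position 4-fold.
Codon 5 CAA (Gln): third position 2-fold.
Codon 6 AGA (Arg): third position 2-fold.
Four-fold degenerate third positions: 4.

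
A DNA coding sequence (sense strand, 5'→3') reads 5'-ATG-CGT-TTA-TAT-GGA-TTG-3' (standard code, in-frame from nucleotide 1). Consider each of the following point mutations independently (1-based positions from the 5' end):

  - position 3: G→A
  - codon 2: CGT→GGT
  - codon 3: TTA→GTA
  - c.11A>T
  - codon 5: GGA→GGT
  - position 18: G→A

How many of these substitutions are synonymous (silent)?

Codon 1: ATG (Met) → ATA (Ile) — missense.
Codon 2: CGT (Arg) → GGT (Gly) — missense.
Codon 3: TTA (Leu) → GTA (Val) — missense.
Codon 4: TAT (Tyr) → TTT (Phe) — missense.
Codon 5: GGA (Gly) → GGT (Gly) — synonymous.
Codon 6: TTG (Leu) → TTA (Leu) — synonymous.
Synonymous: 2 of 6.

2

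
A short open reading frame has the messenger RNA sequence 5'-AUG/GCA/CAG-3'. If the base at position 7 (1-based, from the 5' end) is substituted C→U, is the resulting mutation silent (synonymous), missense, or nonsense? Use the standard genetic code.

nonsense

Position 7 falls in codon 3: CAG → Gln.
After the substitution the codon is UAG → Stop.
The new codon is a stop codon, so this is a nonsense mutation.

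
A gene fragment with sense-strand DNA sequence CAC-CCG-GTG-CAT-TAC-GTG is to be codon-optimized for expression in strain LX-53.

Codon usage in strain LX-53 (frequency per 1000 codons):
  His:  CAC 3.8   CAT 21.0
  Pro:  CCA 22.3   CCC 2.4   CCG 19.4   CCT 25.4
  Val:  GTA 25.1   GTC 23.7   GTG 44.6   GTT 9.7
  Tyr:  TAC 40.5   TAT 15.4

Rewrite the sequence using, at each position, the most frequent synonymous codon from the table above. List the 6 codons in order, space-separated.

Codon 1 (His): best is CAT at 21.0.
Codon 2 (Pro): best is CCT at 25.4.
Codon 3 (Val): best is GTG at 44.6.
Codon 4 (His): best is CAT at 21.0.
Codon 5 (Tyr): best is TAC at 40.5.
Codon 6 (Val): best is GTG at 44.6.

CAT CCT GTG CAT TAC GTG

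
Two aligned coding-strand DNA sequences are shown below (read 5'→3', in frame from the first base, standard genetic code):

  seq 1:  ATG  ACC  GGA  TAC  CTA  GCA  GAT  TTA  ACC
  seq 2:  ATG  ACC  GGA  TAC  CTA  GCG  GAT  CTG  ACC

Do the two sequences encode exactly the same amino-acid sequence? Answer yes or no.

yes

Codon 1: ATG Met / ATG Met — identical.
Codon 2: ACC Thr / ACC Thr — identical.
Codon 3: GGA Gly / GGA Gly — identical.
Codon 4: TAC Tyr / TAC Tyr — identical.
Codon 5: CTA Leu / CTA Leu — identical.
Codon 6: GCA Ala / GCG Ala — synonymous.
Codon 7: GAT Asp / GAT Asp — identical.
Codon 8: TTA Leu / CTG Leu — synonymous.
Codon 9: ACC Thr / ACC Thr — identical.
Nonsynonymous differences: 0 → same protein.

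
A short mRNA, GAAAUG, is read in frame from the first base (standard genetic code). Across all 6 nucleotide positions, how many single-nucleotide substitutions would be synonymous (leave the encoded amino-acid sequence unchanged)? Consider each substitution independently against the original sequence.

1

Codon 1 (GAA, Glu): 1 synonymous substitution.
Codon 2 (AUG, Met): 0 synonymous substitutions.
Total: 1 + 0 = 1.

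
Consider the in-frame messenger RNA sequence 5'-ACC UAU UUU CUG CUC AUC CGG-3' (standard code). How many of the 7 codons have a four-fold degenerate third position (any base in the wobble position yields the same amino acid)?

Codon 1 ACC (Thr): third position 4-fold.
Codon 2 UAU (Tyr): third position 2-fold.
Codon 3 UUU (Phe): third position 2-fold.
Codon 4 CUG (Leu): third position 4-fold.
Codon 5 CUC (Leu): third position 4-fold.
Codon 6 AUC (Ile): third position 3-fold.
Codon 7 CGG (Arg): third position 4-fold.
Four-fold degenerate third positions: 4.

4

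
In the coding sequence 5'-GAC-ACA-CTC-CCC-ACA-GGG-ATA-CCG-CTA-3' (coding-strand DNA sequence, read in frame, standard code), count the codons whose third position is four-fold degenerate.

7

Codon 1 GAC (Asp): third position 2-fold.
Codon 2 ACA (Thr): third position 4-fold.
Codon 3 CTC (Leu): third position 4-fold.
Codon 4 CCC (Pro): third position 4-fold.
Codon 5 ACA (Thr): third position 4-fold.
Codon 6 GGG (Gly): third position 4-fold.
Codon 7 ATA (Ile): third position 3-fold.
Codon 8 CCG (Pro): third position 4-fold.
Codon 9 CTA (Leu): third position 4-fold.
Four-fold degenerate third positions: 7.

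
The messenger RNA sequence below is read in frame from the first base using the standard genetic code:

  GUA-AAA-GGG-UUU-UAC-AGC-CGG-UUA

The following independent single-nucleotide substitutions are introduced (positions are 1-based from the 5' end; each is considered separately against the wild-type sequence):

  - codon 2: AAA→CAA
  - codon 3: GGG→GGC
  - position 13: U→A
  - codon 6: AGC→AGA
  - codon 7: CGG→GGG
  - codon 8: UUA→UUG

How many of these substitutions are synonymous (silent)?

Codon 2: AAA (Lys) → CAA (Gln) — missense.
Codon 3: GGG (Gly) → GGC (Gly) — synonymous.
Codon 5: UAC (Tyr) → AAC (Asn) — missense.
Codon 6: AGC (Ser) → AGA (Arg) — missense.
Codon 7: CGG (Arg) → GGG (Gly) — missense.
Codon 8: UUA (Leu) → UUG (Leu) — synonymous.
Synonymous: 2 of 6.

2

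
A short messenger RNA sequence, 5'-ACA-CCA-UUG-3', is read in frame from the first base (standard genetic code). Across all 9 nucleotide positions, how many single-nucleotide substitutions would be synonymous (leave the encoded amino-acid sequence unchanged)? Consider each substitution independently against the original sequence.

8

Codon 1 (ACA, Thr): 3 synonymous substitutions.
Codon 2 (CCA, Pro): 3 synonymous substitutions.
Codon 3 (UUG, Leu): 2 synonymous substitutions.
Total: 3 + 3 + 2 = 8.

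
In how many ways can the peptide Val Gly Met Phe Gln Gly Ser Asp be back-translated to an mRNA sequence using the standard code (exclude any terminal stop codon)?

3072

Val: 4 codons.
Gly: 4 codons.
Met: 1 codon.
Phe: 2 codons.
Gln: 2 codons.
Gly: 4 codons.
Ser: 6 codons.
Asp: 2 codons.
4 × 4 × 1 × 2 × 2 × 4 × 6 × 2 = 3072.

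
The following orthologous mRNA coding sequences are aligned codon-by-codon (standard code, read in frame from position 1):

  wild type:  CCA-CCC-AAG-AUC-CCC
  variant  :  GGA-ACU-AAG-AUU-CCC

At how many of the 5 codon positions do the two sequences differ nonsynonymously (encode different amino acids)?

2

Codon 1: CCA Pro / GGA Gly — nonsynonymous.
Codon 2: CCC Pro / ACU Thr — nonsynonymous.
Codon 3: AAG Lys / AAG Lys — identical.
Codon 4: AUC Ile / AUU Ile — synonymous.
Codon 5: CCC Pro / CCC Pro — identical.
Nonsynonymous differences: 2.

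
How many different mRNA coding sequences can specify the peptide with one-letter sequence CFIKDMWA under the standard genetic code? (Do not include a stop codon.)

Cys: 2 codons.
Phe: 2 codons.
Ile: 3 codons.
Lys: 2 codons.
Asp: 2 codons.
Met: 1 codon.
Trp: 1 codon.
Ala: 4 codons.
2 × 2 × 3 × 2 × 2 × 1 × 1 × 4 = 192.

192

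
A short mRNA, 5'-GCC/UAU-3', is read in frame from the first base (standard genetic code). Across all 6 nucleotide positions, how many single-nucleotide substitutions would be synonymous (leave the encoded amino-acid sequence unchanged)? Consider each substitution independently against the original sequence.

Codon 1 (GCC, Ala): 3 synonymous substitutions.
Codon 2 (UAU, Tyr): 1 synonymous substitution.
Total: 3 + 1 = 4.

4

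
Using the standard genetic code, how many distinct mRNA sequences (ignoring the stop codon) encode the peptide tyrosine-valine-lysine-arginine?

Tyr: 2 codons.
Val: 4 codons.
Lys: 2 codons.
Arg: 6 codons.
2 × 4 × 2 × 6 = 96.

96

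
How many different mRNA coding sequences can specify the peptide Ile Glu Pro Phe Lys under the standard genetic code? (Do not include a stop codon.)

Ile: 3 codons.
Glu: 2 codons.
Pro: 4 codons.
Phe: 2 codons.
Lys: 2 codons.
3 × 2 × 4 × 2 × 2 = 96.

96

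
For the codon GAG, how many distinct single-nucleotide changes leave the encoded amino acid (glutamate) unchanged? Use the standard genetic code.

Position 1: none → 0 synonymous.
Position 2: none → 0 synonymous.
Position 3: GAA → 1 synonymous.
Total: 0 + 0 + 1 = 1.

1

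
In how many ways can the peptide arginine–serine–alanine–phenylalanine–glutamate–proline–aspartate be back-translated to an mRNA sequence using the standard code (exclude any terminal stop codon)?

Arg: 6 codons.
Ser: 6 codons.
Ala: 4 codons.
Phe: 2 codons.
Glu: 2 codons.
Pro: 4 codons.
Asp: 2 codons.
6 × 6 × 4 × 2 × 2 × 4 × 2 = 4608.

4608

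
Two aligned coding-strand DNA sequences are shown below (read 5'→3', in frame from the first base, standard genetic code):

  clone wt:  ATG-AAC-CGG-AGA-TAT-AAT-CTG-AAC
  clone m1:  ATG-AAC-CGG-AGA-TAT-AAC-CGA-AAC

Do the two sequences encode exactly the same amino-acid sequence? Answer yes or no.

Codon 1: ATG Met / ATG Met — identical.
Codon 2: AAC Asn / AAC Asn — identical.
Codon 3: CGG Arg / CGG Arg — identical.
Codon 4: AGA Arg / AGA Arg — identical.
Codon 5: TAT Tyr / TAT Tyr — identical.
Codon 6: AAT Asn / AAC Asn — synonymous.
Codon 7: CTG Leu / CGA Arg — nonsynonymous.
Codon 8: AAC Asn / AAC Asn — identical.
Nonsynonymous differences: 1 → different protein.

no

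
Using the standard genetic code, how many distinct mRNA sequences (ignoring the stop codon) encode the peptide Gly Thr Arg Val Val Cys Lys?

6144

Gly: 4 codons.
Thr: 4 codons.
Arg: 6 codons.
Val: 4 codons.
Val: 4 codons.
Cys: 2 codons.
Lys: 2 codons.
4 × 4 × 6 × 4 × 4 × 2 × 2 = 6144.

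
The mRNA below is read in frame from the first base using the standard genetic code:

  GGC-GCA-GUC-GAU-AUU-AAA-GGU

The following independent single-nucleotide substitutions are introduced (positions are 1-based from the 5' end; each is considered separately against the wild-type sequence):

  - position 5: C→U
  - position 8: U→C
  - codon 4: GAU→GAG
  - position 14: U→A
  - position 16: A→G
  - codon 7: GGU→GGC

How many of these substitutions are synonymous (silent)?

Codon 2: GCA (Ala) → GUA (Val) — missense.
Codon 3: GUC (Val) → GCC (Ala) — missense.
Codon 4: GAU (Asp) → GAG (Glu) — missense.
Codon 5: AUU (Ile) → AAU (Asn) — missense.
Codon 6: AAA (Lys) → GAA (Glu) — missense.
Codon 7: GGU (Gly) → GGC (Gly) — synonymous.
Synonymous: 1 of 6.

1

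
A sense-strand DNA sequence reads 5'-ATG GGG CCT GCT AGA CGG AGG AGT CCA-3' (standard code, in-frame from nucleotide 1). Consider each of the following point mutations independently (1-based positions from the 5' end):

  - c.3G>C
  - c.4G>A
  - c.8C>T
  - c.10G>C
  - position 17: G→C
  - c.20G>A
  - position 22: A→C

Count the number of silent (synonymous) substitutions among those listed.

0

Codon 1: ATG (Met) → ATC (Ile) — missense.
Codon 2: GGG (Gly) → AGG (Arg) — missense.
Codon 3: CCT (Pro) → CTT (Leu) — missense.
Codon 4: GCT (Ala) → CCT (Pro) — missense.
Codon 6: CGG (Arg) → CCG (Pro) — missense.
Codon 7: AGG (Arg) → AAG (Lys) — missense.
Codon 8: AGT (Ser) → CGT (Arg) — missense.
Synonymous: 0 of 7.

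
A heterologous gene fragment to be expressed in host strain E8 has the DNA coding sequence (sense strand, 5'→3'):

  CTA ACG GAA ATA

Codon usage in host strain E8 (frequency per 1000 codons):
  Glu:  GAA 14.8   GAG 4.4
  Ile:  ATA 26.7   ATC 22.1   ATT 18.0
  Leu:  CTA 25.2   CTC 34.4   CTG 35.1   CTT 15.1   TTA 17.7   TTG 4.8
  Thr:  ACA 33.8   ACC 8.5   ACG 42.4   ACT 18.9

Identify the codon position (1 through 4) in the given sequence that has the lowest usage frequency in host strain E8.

Codon 1 CTA (Leu): 25.2 per 1000.
Codon 2 ACG (Thr): 42.4 per 1000.
Codon 3 GAA (Glu): 14.8 per 1000.
Codon 4 ATA (Ile): 26.7 per 1000.
Lowest frequency is 14.8 at codon 3.

3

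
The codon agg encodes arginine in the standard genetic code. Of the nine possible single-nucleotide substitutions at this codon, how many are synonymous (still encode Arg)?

2

Position 1: CGG → 1 synonymous.
Position 2: none → 0 synonymous.
Position 3: AGA → 1 synonymous.
Total: 1 + 0 + 1 = 2.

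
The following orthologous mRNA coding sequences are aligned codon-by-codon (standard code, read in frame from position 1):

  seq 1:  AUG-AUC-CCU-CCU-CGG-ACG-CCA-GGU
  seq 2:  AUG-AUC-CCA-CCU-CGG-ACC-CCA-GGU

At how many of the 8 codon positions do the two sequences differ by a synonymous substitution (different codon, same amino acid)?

2

Codon 1: AUG Met / AUG Met — identical.
Codon 2: AUC Ile / AUC Ile — identical.
Codon 3: CCU Pro / CCA Pro — synonymous.
Codon 4: CCU Pro / CCU Pro — identical.
Codon 5: CGG Arg / CGG Arg — identical.
Codon 6: ACG Thr / ACC Thr — synonymous.
Codon 7: CCA Pro / CCA Pro — identical.
Codon 8: GGU Gly / GGU Gly — identical.
Synonymous differences: 2.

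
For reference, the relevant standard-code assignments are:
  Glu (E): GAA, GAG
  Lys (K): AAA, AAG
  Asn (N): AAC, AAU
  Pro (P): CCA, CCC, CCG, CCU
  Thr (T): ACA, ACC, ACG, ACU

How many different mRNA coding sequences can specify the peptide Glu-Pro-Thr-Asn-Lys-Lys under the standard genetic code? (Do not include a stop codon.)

Glu: 2 codons.
Pro: 4 codons.
Thr: 4 codons.
Asn: 2 codons.
Lys: 2 codons.
Lys: 2 codons.
2 × 4 × 4 × 2 × 2 × 2 = 256.

256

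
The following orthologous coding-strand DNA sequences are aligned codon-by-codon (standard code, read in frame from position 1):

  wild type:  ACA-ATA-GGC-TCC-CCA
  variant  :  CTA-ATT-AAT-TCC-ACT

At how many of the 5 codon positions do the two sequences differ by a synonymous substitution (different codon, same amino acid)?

1

Codon 1: ACA Thr / CTA Leu — nonsynonymous.
Codon 2: ATA Ile / ATT Ile — synonymous.
Codon 3: GGC Gly / AAT Asn — nonsynonymous.
Codon 4: TCC Ser / TCC Ser — identical.
Codon 5: CCA Pro / ACT Thr — nonsynonymous.
Synonymous differences: 1.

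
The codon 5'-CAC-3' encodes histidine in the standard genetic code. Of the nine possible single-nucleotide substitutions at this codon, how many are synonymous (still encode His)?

Position 1: none → 0 synonymous.
Position 2: none → 0 synonymous.
Position 3: CAT → 1 synonymous.
Total: 0 + 0 + 1 = 1.

1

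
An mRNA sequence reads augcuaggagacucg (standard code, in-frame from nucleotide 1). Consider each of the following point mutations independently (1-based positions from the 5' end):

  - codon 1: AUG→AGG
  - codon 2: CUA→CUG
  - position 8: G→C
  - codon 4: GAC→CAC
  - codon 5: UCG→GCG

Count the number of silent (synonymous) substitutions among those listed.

Codon 1: AUG (Met) → AGG (Arg) — missense.
Codon 2: CUA (Leu) → CUG (Leu) — synonymous.
Codon 3: GGA (Gly) → GCA (Ala) — missense.
Codon 4: GAC (Asp) → CAC (His) — missense.
Codon 5: UCG (Ser) → GCG (Ala) — missense.
Synonymous: 1 of 5.

1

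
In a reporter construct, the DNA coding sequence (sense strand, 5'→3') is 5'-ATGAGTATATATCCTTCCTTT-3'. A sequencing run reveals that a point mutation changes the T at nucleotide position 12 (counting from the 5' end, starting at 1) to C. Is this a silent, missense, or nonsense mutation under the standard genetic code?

silent

Position 12 falls in codon 4: TAT → Tyr.
After the substitution the codon is TAC → Tyr.
Both encode Tyr, so the change is synonymous.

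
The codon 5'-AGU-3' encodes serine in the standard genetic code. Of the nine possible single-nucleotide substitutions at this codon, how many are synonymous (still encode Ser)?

1

Position 1: none → 0 synonymous.
Position 2: none → 0 synonymous.
Position 3: AGC → 1 synonymous.
Total: 0 + 0 + 1 = 1.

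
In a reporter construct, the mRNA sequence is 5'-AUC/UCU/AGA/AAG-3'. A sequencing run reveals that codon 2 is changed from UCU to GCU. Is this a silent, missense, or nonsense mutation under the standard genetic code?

missense

Position 4 falls in codon 2: UCU → Ser.
After the substitution the codon is GCU → Ala.
Ser ≠ Ala, so this is a missense mutation.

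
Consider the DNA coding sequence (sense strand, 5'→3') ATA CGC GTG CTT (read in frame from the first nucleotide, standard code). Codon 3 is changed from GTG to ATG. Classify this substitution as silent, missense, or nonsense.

missense

Position 7 falls in codon 3: GTG → Val.
After the substitution the codon is ATG → Met.
Val ≠ Met, so this is a missense mutation.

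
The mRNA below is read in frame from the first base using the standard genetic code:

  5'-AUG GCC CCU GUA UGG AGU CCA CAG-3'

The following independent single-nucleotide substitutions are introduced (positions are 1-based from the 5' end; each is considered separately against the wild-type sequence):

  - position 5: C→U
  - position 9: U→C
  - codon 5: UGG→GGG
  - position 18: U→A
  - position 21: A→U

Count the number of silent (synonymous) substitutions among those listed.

2

Codon 2: GCC (Ala) → GUC (Val) — missense.
Codon 3: CCU (Pro) → CCC (Pro) — synonymous.
Codon 5: UGG (Trp) → GGG (Gly) — missense.
Codon 6: AGU (Ser) → AGA (Arg) — missense.
Codon 7: CCA (Pro) → CCU (Pro) — synonymous.
Synonymous: 2 of 5.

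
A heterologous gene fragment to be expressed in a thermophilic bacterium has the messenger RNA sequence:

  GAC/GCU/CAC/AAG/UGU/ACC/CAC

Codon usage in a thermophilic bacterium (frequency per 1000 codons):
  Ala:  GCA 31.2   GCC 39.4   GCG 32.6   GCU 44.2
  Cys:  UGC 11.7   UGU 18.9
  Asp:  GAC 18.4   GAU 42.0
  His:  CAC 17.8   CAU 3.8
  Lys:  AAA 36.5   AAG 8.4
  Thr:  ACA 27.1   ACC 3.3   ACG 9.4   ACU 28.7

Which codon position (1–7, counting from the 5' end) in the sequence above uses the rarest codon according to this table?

Codon 1 GAC (Asp): 18.4 per 1000.
Codon 2 GCU (Ala): 44.2 per 1000.
Codon 3 CAC (His): 17.8 per 1000.
Codon 4 AAG (Lys): 8.4 per 1000.
Codon 5 UGU (Cys): 18.9 per 1000.
Codon 6 ACC (Thr): 3.3 per 1000.
Codon 7 CAC (His): 17.8 per 1000.
Lowest frequency is 3.3 at codon 6.

6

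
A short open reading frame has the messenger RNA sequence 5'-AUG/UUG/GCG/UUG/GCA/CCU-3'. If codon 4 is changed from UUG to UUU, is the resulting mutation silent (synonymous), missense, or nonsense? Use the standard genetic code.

missense

Position 12 falls in codon 4: UUG → Leu.
After the substitution the codon is UUU → Phe.
Leu ≠ Phe, so this is a missense mutation.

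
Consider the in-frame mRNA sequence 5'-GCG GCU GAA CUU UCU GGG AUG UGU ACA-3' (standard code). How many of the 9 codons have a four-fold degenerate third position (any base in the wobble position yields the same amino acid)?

Codon 1 GCG (Ala): third position 4-fold.
Codon 2 GCU (Ala): third position 4-fold.
Codon 3 GAA (Glu): third position 2-fold.
Codon 4 CUU (Leu): third position 4-fold.
Codon 5 UCU (Ser): third position 4-fold.
Codon 6 GGG (Gly): third position 4-fold.
Codon 7 AUG (Met): third position 1-fold.
Codon 8 UGU (Cys): third position 2-fold.
Codon 9 ACA (Thr): third position 4-fold.
Four-fold degenerate third positions: 6.

6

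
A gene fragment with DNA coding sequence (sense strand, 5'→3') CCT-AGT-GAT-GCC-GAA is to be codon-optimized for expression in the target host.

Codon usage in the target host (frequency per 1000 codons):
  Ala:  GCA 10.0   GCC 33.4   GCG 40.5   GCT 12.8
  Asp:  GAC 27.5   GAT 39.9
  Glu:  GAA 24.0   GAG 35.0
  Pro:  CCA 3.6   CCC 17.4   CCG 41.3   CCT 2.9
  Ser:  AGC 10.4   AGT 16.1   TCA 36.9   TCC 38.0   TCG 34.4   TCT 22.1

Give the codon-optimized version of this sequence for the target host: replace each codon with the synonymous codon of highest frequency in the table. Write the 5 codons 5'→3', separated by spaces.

CCG TCC GAT GCG GAG

Codon 1 (Pro): best is CCG at 41.3.
Codon 2 (Ser): best is TCC at 38.0.
Codon 3 (Asp): best is GAT at 39.9.
Codon 4 (Ala): best is GCG at 40.5.
Codon 5 (Glu): best is GAG at 35.0.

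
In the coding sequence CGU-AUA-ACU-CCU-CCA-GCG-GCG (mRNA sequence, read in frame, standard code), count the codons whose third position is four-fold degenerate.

6

Codon 1 CGU (Arg): third position 4-fold.
Codon 2 AUA (Ile): third position 3-fold.
Codon 3 ACU (Thr): third position 4-fold.
Codon 4 CCU (Pro): third position 4-fold.
Codon 5 CCA (Pro): third position 4-fold.
Codon 6 GCG (Ala): third position 4-fold.
Codon 7 GCG (Ala): third position 4-fold.
Four-fold degenerate third positions: 6.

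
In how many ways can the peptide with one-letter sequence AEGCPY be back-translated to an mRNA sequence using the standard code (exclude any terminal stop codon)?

Ala: 4 codons.
Glu: 2 codons.
Gly: 4 codons.
Cys: 2 codons.
Pro: 4 codons.
Tyr: 2 codons.
4 × 2 × 4 × 2 × 4 × 2 = 512.

512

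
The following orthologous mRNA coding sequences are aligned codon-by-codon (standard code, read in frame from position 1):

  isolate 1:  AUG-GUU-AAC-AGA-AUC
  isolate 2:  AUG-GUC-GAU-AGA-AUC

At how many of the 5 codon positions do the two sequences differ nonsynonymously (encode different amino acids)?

Codon 1: AUG Met / AUG Met — identical.
Codon 2: GUU Val / GUC Val — synonymous.
Codon 3: AAC Asn / GAU Asp — nonsynonymous.
Codon 4: AGA Arg / AGA Arg — identical.
Codon 5: AUC Ile / AUC Ile — identical.
Nonsynonymous differences: 1.

1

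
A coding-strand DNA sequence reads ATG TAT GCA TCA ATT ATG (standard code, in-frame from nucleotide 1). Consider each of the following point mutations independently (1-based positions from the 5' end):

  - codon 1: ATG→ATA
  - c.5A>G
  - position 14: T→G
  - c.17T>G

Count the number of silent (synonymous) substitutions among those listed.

0

Codon 1: ATG (Met) → ATA (Ile) — missense.
Codon 2: TAT (Tyr) → TGT (Cys) — missense.
Codon 5: ATT (Ile) → AGT (Ser) — missense.
Codon 6: ATG (Met) → AGG (Arg) — missense.
Synonymous: 0 of 4.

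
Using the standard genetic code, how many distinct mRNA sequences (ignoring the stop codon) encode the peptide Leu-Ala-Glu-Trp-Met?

Leu: 6 codons.
Ala: 4 codons.
Glu: 2 codons.
Trp: 1 codon.
Met: 1 codon.
6 × 4 × 2 × 1 × 1 = 48.

48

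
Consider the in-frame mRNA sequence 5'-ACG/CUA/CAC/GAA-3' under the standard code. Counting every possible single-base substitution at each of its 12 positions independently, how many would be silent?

Codon 1 (ACG, Thr): 3 synonymous substitutions.
Codon 2 (CUA, Leu): 4 synonymous substitutions.
Codon 3 (CAC, His): 1 synonymous substitution.
Codon 4 (GAA, Glu): 1 synonymous substitution.
Total: 3 + 4 + 1 + 1 = 9.

9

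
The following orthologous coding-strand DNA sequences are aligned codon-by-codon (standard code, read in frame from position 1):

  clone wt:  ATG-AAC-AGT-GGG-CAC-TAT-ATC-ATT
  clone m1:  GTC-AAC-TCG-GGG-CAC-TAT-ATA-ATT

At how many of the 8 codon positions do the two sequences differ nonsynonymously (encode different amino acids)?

1

Codon 1: ATG Met / GTC Val — nonsynonymous.
Codon 2: AAC Asn / AAC Asn — identical.
Codon 3: AGT Ser / TCG Ser — synonymous.
Codon 4: GGG Gly / GGG Gly — identical.
Codon 5: CAC His / CAC His — identical.
Codon 6: TAT Tyr / TAT Tyr — identical.
Codon 7: ATC Ile / ATA Ile — synonymous.
Codon 8: ATT Ile / ATT Ile — identical.
Nonsynonymous differences: 1.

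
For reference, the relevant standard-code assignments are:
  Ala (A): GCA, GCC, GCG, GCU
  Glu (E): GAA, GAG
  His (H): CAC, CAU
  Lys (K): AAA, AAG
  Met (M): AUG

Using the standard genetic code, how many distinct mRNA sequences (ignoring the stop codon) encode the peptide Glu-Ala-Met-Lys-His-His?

64

Glu: 2 codons.
Ala: 4 codons.
Met: 1 codon.
Lys: 2 codons.
His: 2 codons.
His: 2 codons.
2 × 4 × 1 × 2 × 2 × 2 = 64.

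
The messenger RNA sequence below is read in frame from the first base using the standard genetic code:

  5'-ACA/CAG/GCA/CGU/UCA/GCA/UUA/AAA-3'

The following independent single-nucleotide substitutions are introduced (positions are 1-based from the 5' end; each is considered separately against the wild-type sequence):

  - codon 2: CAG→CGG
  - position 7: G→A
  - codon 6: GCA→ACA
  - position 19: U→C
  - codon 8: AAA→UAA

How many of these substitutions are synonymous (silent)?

Codon 2: CAG (Gln) → CGG (Arg) — missense.
Codon 3: GCA (Ala) → ACA (Thr) — missense.
Codon 6: GCA (Ala) → ACA (Thr) — missense.
Codon 7: UUA (Leu) → CUA (Leu) — synonymous.
Codon 8: AAA (Lys) → UAA (Stop) — nonsense.
Synonymous: 1 of 5.

1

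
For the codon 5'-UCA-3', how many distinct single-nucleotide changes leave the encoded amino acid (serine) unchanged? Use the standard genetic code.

3

Position 1: none → 0 synonymous.
Position 2: none → 0 synonymous.
Position 3: UCU, UCC, UCG → 3 synonymous.
Total: 0 + 0 + 3 = 3.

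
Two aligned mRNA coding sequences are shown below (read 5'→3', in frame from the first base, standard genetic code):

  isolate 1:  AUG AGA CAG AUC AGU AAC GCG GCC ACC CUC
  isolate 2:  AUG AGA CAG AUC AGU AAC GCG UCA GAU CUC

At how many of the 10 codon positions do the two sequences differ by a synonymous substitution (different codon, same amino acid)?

Codon 1: AUG Met / AUG Met — identical.
Codon 2: AGA Arg / AGA Arg — identical.
Codon 3: CAG Gln / CAG Gln — identical.
Codon 4: AUC Ile / AUC Ile — identical.
Codon 5: AGU Ser / AGU Ser — identical.
Codon 6: AAC Asn / AAC Asn — identical.
Codon 7: GCG Ala / GCG Ala — identical.
Codon 8: GCC Ala / UCA Ser — nonsynonymous.
Codon 9: ACC Thr / GAU Asp — nonsynonymous.
Codon 10: CUC Leu / CUC Leu — identical.
Synonymous differences: 0.

0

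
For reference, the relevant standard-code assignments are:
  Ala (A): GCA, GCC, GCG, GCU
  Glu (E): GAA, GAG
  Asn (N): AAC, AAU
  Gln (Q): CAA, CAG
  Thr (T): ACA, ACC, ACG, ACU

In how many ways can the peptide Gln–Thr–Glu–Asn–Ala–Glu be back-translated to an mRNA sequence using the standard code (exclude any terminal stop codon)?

Gln: 2 codons.
Thr: 4 codons.
Glu: 2 codons.
Asn: 2 codons.
Ala: 4 codons.
Glu: 2 codons.
2 × 4 × 2 × 2 × 4 × 2 = 256.

256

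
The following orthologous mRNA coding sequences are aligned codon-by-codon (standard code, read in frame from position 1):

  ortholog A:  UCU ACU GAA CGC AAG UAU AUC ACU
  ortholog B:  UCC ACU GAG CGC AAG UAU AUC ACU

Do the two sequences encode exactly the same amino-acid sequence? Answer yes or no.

Codon 1: UCU Ser / UCC Ser — synonymous.
Codon 2: ACU Thr / ACU Thr — identical.
Codon 3: GAA Glu / GAG Glu — synonymous.
Codon 4: CGC Arg / CGC Arg — identical.
Codon 5: AAG Lys / AAG Lys — identical.
Codon 6: UAU Tyr / UAU Tyr — identical.
Codon 7: AUC Ile / AUC Ile — identical.
Codon 8: ACU Thr / ACU Thr — identical.
Nonsynonymous differences: 0 → same protein.

yes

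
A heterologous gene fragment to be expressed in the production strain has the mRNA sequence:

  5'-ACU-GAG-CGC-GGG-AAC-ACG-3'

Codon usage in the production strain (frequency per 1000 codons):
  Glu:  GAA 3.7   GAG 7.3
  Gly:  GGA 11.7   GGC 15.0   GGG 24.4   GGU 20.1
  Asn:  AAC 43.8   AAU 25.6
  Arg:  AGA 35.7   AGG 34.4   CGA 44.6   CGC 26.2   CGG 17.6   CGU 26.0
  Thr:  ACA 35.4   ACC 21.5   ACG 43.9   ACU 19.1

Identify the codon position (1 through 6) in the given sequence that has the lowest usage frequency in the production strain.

2

Codon 1 ACU (Thr): 19.1 per 1000.
Codon 2 GAG (Glu): 7.3 per 1000.
Codon 3 CGC (Arg): 26.2 per 1000.
Codon 4 GGG (Gly): 24.4 per 1000.
Codon 5 AAC (Asn): 43.8 per 1000.
Codon 6 ACG (Thr): 43.9 per 1000.
Lowest frequency is 7.3 at codon 2.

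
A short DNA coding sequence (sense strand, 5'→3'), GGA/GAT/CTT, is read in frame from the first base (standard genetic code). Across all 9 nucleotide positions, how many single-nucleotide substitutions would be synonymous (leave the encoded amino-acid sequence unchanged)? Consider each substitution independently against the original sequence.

Codon 1 (GGA, Gly): 3 synonymous substitutions.
Codon 2 (GAT, Asp): 1 synonymous substitution.
Codon 3 (CTT, Leu): 3 synonymous substitutions.
Total: 3 + 1 + 3 = 7.

7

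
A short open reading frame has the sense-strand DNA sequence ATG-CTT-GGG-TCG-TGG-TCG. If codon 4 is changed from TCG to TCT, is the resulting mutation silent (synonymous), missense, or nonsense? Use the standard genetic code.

Position 12 falls in codon 4: TCG → Ser.
After the substitution the codon is TCT → Ser.
Both encode Ser, so the change is synonymous.

silent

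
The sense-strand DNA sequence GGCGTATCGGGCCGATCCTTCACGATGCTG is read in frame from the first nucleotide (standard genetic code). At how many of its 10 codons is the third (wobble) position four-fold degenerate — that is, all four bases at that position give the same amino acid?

Codon 1 GGC (Gly): third position 4-fold.
Codon 2 GTA (Val): third position 4-fold.
Codon 3 TCG (Ser): third position 4-fold.
Codon 4 GGC (Gly): third position 4-fold.
Codon 5 CGA (Arg): third position 4-fold.
Codon 6 TCC (Ser): third position 4-fold.
Codon 7 TTC (Phe): third position 2-fold.
Codon 8 ACG (Thr): third position 4-fold.
Codon 9 ATG (Met): third position 1-fold.
Codon 10 CTG (Leu): third position 4-fold.
Four-fold degenerate third positions: 8.

8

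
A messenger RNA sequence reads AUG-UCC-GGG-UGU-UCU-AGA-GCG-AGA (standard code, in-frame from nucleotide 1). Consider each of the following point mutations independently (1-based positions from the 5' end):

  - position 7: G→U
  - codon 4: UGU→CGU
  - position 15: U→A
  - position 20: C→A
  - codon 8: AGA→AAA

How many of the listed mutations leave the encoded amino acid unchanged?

1

Codon 3: GGG (Gly) → UGG (Trp) — missense.
Codon 4: UGU (Cys) → CGU (Arg) — missense.
Codon 5: UCU (Ser) → UCA (Ser) — synonymous.
Codon 7: GCG (Ala) → GAG (Glu) — missense.
Codon 8: AGA (Arg) → AAA (Lys) — missense.
Synonymous: 1 of 5.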